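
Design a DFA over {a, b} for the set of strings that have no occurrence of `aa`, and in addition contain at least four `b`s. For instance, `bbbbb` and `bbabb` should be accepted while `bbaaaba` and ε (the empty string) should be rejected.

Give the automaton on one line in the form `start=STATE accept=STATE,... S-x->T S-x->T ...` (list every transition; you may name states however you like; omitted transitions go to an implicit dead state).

Handle the two conditions separately and then intersect. One (3 states) tracks partial matches of the forbidden pattern `aa`; the other (6 states) tracks the count of `b`s, saturating at 5. Each combined state is a pair, one component from each; accept when both components accept. After merging equivalent states the machine shrinks.
11 states suffice.
          a    b  
>  s0     s1   s2 
   s1     s3   s2 
   s2     s4   s5 
   s3     s3   s3 
   s4     s3   s5 
   s5     s6   s7 
   s6     s3   s7 
   s7     s8   s9 
   s8     s3   s9 
 * s9    s10   s9 
 * s10    s3   s9 
(> = start, * = accepting)

start=s0 accept=s9,s10 s0-a->s1 s0-b->s2 s1-a->s3 s1-b->s2 s2-a->s4 s2-b->s5 s3-a->s3 s3-b->s3 s4-a->s3 s4-b->s5 s5-a->s6 s5-b->s7 s6-a->s3 s6-b->s7 s7-a->s8 s7-b->s9 s8-a->s3 s8-b->s9 s9-a->s10 s9-b->s9 s10-a->s3 s10-b->s9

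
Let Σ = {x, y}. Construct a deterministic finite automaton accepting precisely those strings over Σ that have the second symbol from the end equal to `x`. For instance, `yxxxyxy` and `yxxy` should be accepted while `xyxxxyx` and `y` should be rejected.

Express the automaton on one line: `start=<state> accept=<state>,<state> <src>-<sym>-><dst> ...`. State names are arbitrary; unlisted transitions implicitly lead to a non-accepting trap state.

Because acceptance depends on a position counted from the end, the machine has to buffer the most recent 2 symbols. Make each state the string of the last up-to-2 symbols read; on input `x` shift the window left and append `x`. Accept when the buffered window has length 2 and begins with `x`.
        x   y  
>  s0   s1  s2 
   s1   s3  s4 
   s2   s5  s6 
 * s3   s3  s4 
 * s4   s5  s6 
   s5   s3  s4 
   s6   s5  s6 
(> = start, * = accepting)

start=s0 accept=s3,s4 s0-x->s1 s0-y->s2 s1-x->s3 s1-y->s4 s2-x->s5 s2-y->s6 s3-x->s3 s3-y->s4 s4-x->s5 s4-y->s6 s5-x->s3 s5-y->s4 s6-x->s5 s6-y->s6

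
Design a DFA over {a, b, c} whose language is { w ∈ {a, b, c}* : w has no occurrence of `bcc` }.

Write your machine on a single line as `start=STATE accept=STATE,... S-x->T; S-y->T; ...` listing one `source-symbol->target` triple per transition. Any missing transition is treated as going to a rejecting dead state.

This is the complement of 'contains `bcc`'. Use the same substring-matching states — q0 through q3 holding how much of `bcc` has just been matched — but flip the accepting set: everything except the trap q3 accepts.
4 states suffice.
        a   b   c  
>* q0   q0  q1  q0 
 * q1   q0  q1  q2 
 * q2   q0  q1  q3 
   q3   q3  q3  q3 
(> = start, * = accepting)

start=q0; accept=q0,q1,q2; q0-a->q0; q0-b->q1; q0-c->q0; q1-a->q0; q1-b->q1; q1-c->q2; q2-a->q0; q2-b->q1; q2-c->q3; q3-a->q3; q3-b->q3; q3-c->q3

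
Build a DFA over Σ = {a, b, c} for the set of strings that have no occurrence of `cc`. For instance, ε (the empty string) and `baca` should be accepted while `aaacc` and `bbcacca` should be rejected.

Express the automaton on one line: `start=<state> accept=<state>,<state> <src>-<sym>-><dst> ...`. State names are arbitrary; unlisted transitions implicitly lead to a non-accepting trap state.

start=q0 accept=q0,q1 q0-a->q0 q0-b->q0 q0-c->q1 q1-a->q0 q1-b->q0 q1-c->q2 q2-a->q2 q2-b->q2 q2-c->q2

Track partial matches of the forbidden pattern `cc`. State q2 is a dead state reached once `cc` has occurred; every other state accepts. q0 means no part of `cc` is currently matched.
        a   b   c  
>* q0   q0  q0  q1 
 * q1   q0  q0  q2 
   q2   q2  q2  q2 
(> = start, * = accepting)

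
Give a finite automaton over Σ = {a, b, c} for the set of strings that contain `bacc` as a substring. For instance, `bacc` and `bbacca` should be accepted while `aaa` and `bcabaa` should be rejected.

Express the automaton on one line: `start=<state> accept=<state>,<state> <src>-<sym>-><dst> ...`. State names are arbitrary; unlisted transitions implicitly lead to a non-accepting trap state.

start=q0 accept=q4 q0-a->q0 q0-b->q1 q0-c->q0 q1-a->q2 q1-b->q1 q1-c->q0 q2-a->q0 q2-b->q1 q2-c->q3 q3-a->q0 q3-b->q1 q3-c->q4 q4-a->q4 q4-b->q4 q4-c->q4

Track how much of `bacc` has been matched so far: state q0 is no progress, q4 is the absorbing accept state reached once `bacc` has occurred. Intermediate states record partial matches; on a mismatch, fall back to the longest reusable overlap.
With 5 states:
        a   b   c  
>  q0   q0  q1  q0 
   q1   q2  q1  q0 
   q2   q0  q1  q3 
   q3   q0  q1  q4 
 * q4   q4  q4  q4 
(> = start, * = accepting)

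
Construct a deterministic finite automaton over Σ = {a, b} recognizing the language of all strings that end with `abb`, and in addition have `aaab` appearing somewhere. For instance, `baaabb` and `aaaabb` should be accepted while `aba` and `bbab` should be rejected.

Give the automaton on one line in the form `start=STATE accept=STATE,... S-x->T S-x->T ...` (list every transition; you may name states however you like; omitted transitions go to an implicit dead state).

Build one automaton per condition and run them in lockstep. One (4 states) tracks how much of the suffix `abb` has currently been matched; the other (5 states) tracks whether and how much of `aaab` has been seen. Each combined state is a pair, one component from each; accept when both components accept. Minimizing collapses redundant product states.
With 7 states:
        a   b  
>  s0   s1  s0 
   s1   s2  s0 
   s2   s3  s0 
   s3   s3  s4 
   s4   s3  s5 
 * s5   s3  s6 
   s6   s3  s6 
(> = start, * = accepting)

start=s0 accept=s5 s0-a->s1 s0-b->s0 s1-a->s2 s1-b->s0 s2-a->s3 s2-b->s0 s3-a->s3 s3-b->s4 s4-a->s3 s4-b->s5 s5-a->s3 s5-b->s6 s6-a->s3 s6-b->s6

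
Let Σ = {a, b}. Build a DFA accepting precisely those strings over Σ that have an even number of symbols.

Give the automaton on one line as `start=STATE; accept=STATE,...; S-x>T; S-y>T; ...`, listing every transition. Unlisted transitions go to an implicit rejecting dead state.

start=q0; accept=q0; q0-a>q1; q0-b>q1; q1-a>q0; q1-b>q0

Count input length modulo 2: every symbol advances one step around the cycle q0 → q1 → q0. Accept at q0.
With 2 states:
        a   b  
>* q0   q1  q1 
   q1   q0  q0 
(> = start, * = accepting)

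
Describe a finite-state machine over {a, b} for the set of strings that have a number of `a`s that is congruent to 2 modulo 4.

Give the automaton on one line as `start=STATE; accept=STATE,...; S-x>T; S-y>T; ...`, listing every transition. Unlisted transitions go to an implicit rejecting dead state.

The only thing that matters is how many `a`s have appeared, reduced mod 4. Use one state per residue: S0 for 0, …, S3 for 3. Reading `a` moves to the next residue; anything else stays put. S2 is accepting.
4 states suffice.
        a   b  
>  S0   S1  S0 
   S1   S2  S1 
 * S2   S3  S2 
   S3   S0  S3 
(> = start, * = accepting)

start=S0; accept=S2; S0-a>S1; S0-b>S0; S1-a>S2; S1-b>S1; S2-a>S3; S2-b>S2; S3-a>S0; S3-b>S3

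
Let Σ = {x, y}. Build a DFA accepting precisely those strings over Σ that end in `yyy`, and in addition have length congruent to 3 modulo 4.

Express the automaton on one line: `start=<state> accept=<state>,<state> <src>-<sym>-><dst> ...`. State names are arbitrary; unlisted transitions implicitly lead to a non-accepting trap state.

start=q0 accept=q9 q0-x->q1 q0-y->q2 q1-x->q3 q1-y->q4 q2-x->q3 q2-y->q5 q3-x->q6 q3-y->q7 q4-x->q6 q4-y->q8 q5-x->q6 q5-y->q9 q6-x->q0 q6-y->q10 q7-x->q0 q7-y->q11 q8-x->q0 q8-y->q12 q9-x->q0 q9-y->q12 q10-x->q1 q10-y->q13 q11-x->q1 q11-y->q14 q12-x->q1 q12-y->q14 q13-x->q3 q13-y->q15 q14-x->q3 q14-y->q15 q15-x->q6 q15-y->q9

Handle the two conditions separately and then intersect. The first has 4 states tracking how much of the suffix `yyy` has currently been matched; the second has 4 states tracking the input length modulo 4. A product state is a pair (one from each), accepting exactly when both do.
With 16 states:
          x    y  
>  q0     q1   q2 
   q1     q3   q4 
   q2     q3   q5 
   q3     q6   q7 
   q4     q6   q8 
   q5     q6   q9 
   q6     q0  q10 
   q7     q0  q11 
   q8     q0  q12 
 * q9     q0  q12 
   q10    q1  q13 
   q11    q1  q14 
   q12    q1  q14 
   q13    q3  q15 
   q14    q3  q15 
   q15    q6   q9 
(> = start, * = accepting)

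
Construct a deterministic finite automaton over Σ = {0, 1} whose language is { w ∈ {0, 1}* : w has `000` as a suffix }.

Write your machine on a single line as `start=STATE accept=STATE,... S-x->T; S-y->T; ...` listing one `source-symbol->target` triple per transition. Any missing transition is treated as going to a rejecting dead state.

Remember how much of `000` the current input suffix matches. State q0 means no match yet; q1 means the last symbol is `0`; q2 means the last 2 symbols are `00`; q3 means the last 3 symbols are `000`. Only q3 accepts. On a mismatch, fall back to the longest proper suffix that is still a prefix of `000`.
        0   1  
>  q0   q1  q0 
   q1   q2  q0 
   q2   q3  q0 
 * q3   q3  q0 
(> = start, * = accepting)

start=q0; accept=q3; q0-0->q1; q0-1->q0; q1-0->q2; q1-1->q0; q2-0->q3; q2-1->q0; q3-0->q3; q3-1->q0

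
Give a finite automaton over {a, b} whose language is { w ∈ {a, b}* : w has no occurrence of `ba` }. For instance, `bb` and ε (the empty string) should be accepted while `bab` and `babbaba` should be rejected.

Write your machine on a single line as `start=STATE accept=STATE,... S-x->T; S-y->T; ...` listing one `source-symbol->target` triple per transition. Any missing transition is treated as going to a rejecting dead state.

start=q0; accept=q0,q1; q0-a->q0; q0-b->q1; q1-a->q2; q1-b->q1; q2-a->q2; q2-b->q2

Track partial matches of the forbidden pattern `ba`. State q2 is a dead state reached once `ba` has occurred; every other state accepts. q0 means no part of `ba` is currently matched.
A 3-state machine:
        a   b  
>* q0   q0  q1 
 * q1   q2  q1 
   q2   q2  q2 
(> = start, * = accepting)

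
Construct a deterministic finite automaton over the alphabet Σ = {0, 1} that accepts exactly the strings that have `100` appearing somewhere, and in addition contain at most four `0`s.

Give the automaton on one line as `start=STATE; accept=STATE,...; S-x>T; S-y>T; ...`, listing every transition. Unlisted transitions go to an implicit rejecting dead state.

start=s0; accept=s9,s13,s17; s0-0>s1; s0-1>s2; s1-0>s3; s1-1>s4; s2-0>s5; s2-1>s2; s3-0>s6; s3-1>s7; s4-0>s8; s4-1>s4; s5-0>s9; s5-1>s4; s6-0>s10; s6-1>s11; s7-0>s12; s7-1>s7; s8-0>s13; s8-1>s7; s9-0>s13; s9-1>s9; s10-0>s14; s10-1>s15; s11-0>s16; s11-1>s11; s12-0>s17; s12-1>s11; s13-0>s17; s13-1>s13; s14-0>s14; s14-1>s18; s15-0>s19; s15-1>s15; s16-0>s20; s16-1>s15; s17-0>s20; s17-1>s17; s18-0>s19; s18-1>s18; s19-0>s20; s19-1>s18; s20-0>s20; s20-1>s20

Handle the two conditions separately and then intersect. The first has 4 states tracking whether and how much of `100` has been seen; the second has 6 states tracking the count of `0`s, saturating at 5. A product state is a pair (one from each), accepting exactly when both do.
21 states suffice.
          0    1  
>  s0     s1   s2 
   s1     s3   s4 
   s2     s5   s2 
   s3     s6   s7 
   s4     s8   s4 
   s5     s9   s4 
   s6    s10  s11 
   s7    s12   s7 
   s8    s13   s7 
 * s9    s13   s9 
   s10   s14  s15 
   s11   s16  s11 
   s12   s17  s11 
 * s13   s17  s13 
   s14   s14  s18 
   s15   s19  s15 
   s16   s20  s15 
 * s17   s20  s17 
   s18   s19  s18 
   s19   s20  s18 
   s20   s20  s20 
(> = start, * = accepting)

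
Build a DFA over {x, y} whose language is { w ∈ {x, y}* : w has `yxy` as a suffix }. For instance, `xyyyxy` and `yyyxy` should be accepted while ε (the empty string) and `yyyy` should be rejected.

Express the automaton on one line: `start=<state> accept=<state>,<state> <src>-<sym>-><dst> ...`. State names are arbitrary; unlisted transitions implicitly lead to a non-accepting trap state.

start=q0 accept=q3 q0-x->q0 q0-y->q1 q1-x->q2 q1-y->q1 q2-x->q0 q2-y->q3 q3-x->q2 q3-y->q1

Remember how much of `yxy` the current input suffix matches. State q0 means no match yet; q1 means the last symbol is `y`; q2 means the last 2 symbols are `yx`; q3 means the last 3 symbols are `yxy`. Only q3 accepts. On a mismatch, fall back to the longest proper suffix that is still a prefix of `yxy`.
4 states suffice.
        x   y  
>  q0   q0  q1 
   q1   q2  q1 
   q2   q0  q3 
 * q3   q2  q1 
(> = start, * = accepting)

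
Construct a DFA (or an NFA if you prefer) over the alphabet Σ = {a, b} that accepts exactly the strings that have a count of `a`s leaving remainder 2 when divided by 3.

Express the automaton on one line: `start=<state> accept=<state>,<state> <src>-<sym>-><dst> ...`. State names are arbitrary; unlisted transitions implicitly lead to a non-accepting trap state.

start=S0 accept=S2 S0-a->S1 S0-b->S0 S1-a->S2 S1-b->S1 S2-a->S0 S2-b->S2

Keep the running count of `a`s modulo 3: each `a` advances along the cycle S0 → S1 → S2 → S0 while other symbols loop. Accept at S2.
A 3-state machine:
        a   b  
>  S0   S1  S0 
   S1   S2  S1 
 * S2   S0  S2 
(> = start, * = accepting)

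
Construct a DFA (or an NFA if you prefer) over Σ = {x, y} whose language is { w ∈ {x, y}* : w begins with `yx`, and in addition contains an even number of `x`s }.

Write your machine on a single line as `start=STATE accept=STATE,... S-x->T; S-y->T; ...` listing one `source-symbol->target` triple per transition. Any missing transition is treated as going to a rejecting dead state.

start=q0; accept=q4; q0-x->q1; q0-y->q2; q1-x->q1; q1-y->q1; q2-x->q3; q2-y->q1; q3-x->q4; q3-y->q3; q4-x->q3; q4-y->q4

Run two small machines in parallel and take their product. The first has 4 states tracking whether the input so far still matches the prefix `yx`; the second has 2 states tracking the count of `x`s modulo 2. A product state is a pair (one from each), accepting exactly when both do. Minimizing collapses redundant product states.
A 5-state machine:
        x   y  
>  q0   q1  q2 
   q1   q1  q1 
   q2   q3  q1 
   q3   q4  q3 
 * q4   q3  q4 
(> = start, * = accepting)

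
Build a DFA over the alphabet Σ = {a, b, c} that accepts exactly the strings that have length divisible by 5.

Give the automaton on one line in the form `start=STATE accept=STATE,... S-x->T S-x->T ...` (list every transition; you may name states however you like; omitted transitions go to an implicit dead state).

Only the length mod 5 matters, so use a 5-cycle: from any state, every input symbol moves to the next state, wrapping s4 back to s0. Mark s0 accepting.
A 5-state machine:
        a   b   c  
>* s0   s1  s1  s1 
   s1   s2  s2  s2 
   s2   s3  s3  s3 
   s3   s4  s4  s4 
   s4   s0  s0  s0 
(> = start, * = accepting)

start=s0 accept=s0 s0-a->s1 s0-b->s1 s0-c->s1 s1-a->s2 s1-b->s2 s1-c->s2 s2-a->s3 s2-b->s3 s2-c->s3 s3-a->s4 s3-b->s4 s3-c->s4 s4-a->s0 s4-b->s0 s4-c->s0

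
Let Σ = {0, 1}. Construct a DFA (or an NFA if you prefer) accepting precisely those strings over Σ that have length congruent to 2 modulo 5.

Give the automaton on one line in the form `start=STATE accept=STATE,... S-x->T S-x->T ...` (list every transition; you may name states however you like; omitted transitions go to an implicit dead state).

start=q0 accept=q2 q0-0->q1 q0-1->q1 q1-0->q2 q1-1->q2 q2-0->q3 q2-1->q3 q3-0->q4 q3-1->q4 q4-0->q0 q4-1->q0

Only the length mod 5 matters, so use a 5-cycle: from any state, every input symbol moves to the next state, wrapping q4 back to q0. Mark q2 accepting.
5 states suffice.
        0   1  
>  q0   q1  q1 
   q1   q2  q2 
 * q2   q3  q3 
   q3   q4  q4 
   q4   q0  q0 
(> = start, * = accepting)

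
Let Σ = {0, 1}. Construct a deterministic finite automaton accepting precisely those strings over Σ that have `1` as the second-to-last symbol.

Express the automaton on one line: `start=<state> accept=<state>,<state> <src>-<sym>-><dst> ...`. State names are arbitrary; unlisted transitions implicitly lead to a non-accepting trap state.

start=A accept=F,G A-0->B A-1->C B-0->D B-1->E C-0->F C-1->G D-0->D D-1->E E-0->F E-1->G F-0->D F-1->E G-0->F G-1->G

A DFA must remember the last 2 symbols (since which symbol is second-to-last isn't known until the input ends). Use one state per possible window of the last ≤2 symbols; accept from those whose window starts with `1`.
       0  1 
>  A   B  C 
   B   D  E 
   C   F  G 
   D   D  E 
   E   F  G 
 * F   D  E 
 * G   F  G 
(> = start, * = accepting)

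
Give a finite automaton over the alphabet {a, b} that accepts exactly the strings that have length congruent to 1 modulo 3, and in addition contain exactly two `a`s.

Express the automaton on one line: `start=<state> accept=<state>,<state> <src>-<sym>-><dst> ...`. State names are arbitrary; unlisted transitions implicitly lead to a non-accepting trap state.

Handle the two conditions separately and then intersect. One (3 states) tracks the input length modulo 3; the other (4 states) tracks the count of `a`s, saturating at 3. Each combined state is a pair, one component from each; accept when both components accept.
12 states suffice.
          a    b  
>  s0     s1   s2 
   s1     s3   s4 
   s2     s4   s5 
   s3     s6   s7 
   s4     s7   s8 
   s5     s8   s0 
   s6     s9   s9 
   s7     s9  s10 
   s8    s10   s1 
   s9    s11  s11 
 * s10   s11   s3 
   s11    s6   s6 
(> = start, * = accepting)

start=s0 accept=s10 s0-a->s1 s0-b->s2 s1-a->s3 s1-b->s4 s2-a->s4 s2-b->s5 s3-a->s6 s3-b->s7 s4-a->s7 s4-b->s8 s5-a->s8 s5-b->s0 s6-a->s9 s6-b->s9 s7-a->s9 s7-b->s10 s8-a->s10 s8-b->s1 s9-a->s11 s9-b->s11 s10-a->s11 s10-b->s3 s11-a->s6 s11-b->s6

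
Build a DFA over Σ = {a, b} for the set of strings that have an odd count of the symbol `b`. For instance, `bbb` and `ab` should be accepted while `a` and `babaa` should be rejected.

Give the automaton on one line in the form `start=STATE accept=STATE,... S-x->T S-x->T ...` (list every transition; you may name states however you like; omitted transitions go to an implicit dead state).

The only thing that matters is how many `b`s have appeared, reduced mod 2. Use one state per residue: q0 for 0, …, q1 for 1. Reading `b` moves to the next residue; anything else stays put. q1 is accepting.
With 2 states:
        a   b  
>  q0   q0  q1 
 * q1   q1  q0 
(> = start, * = accepting)

start=q0 accept=q1 q0-a->q0 q0-b->q1 q1-a->q1 q1-b->q0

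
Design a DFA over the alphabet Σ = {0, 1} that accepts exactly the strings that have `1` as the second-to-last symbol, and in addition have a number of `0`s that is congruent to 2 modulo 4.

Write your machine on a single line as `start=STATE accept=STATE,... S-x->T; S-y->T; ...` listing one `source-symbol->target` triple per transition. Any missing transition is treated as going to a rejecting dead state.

start=q0; accept=q9,q14; q0-0->q1; q0-1->q2; q1-0->q3; q1-1->q4; q2-0->q5; q2-1->q6; q3-0->q7; q3-1->q8; q4-0->q9; q4-1->q10; q5-0->q3; q5-1->q4; q6-0->q5; q6-1->q6; q7-0->q11; q7-1->q12; q8-0->q13; q8-1->q14; q9-0->q7; q9-1->q8; q10-0->q9; q10-1->q10; q11-0->q15; q11-1->q16; q12-0->q17; q12-1->q18; q13-0->q11; q13-1->q12; q14-0->q13; q14-1->q14; q15-0->q3; q15-1->q4; q16-0->q5; q16-1->q6; q17-0->q15; q17-1->q16; q18-0->q17; q18-1->q18

Build one automaton per condition and run them in lockstep. One (7 states) tracks the last 2 symbols read; the other (4 states) tracks the count of `0`s modulo 4. Each combined state is a pair, one component from each; accept when both components accept.
          0    1  
>  q0     q1   q2 
   q1     q3   q4 
   q2     q5   q6 
   q3     q7   q8 
   q4     q9  q10 
   q5     q3   q4 
   q6     q5   q6 
   q7    q11  q12 
   q8    q13  q14 
 * q9     q7   q8 
   q10    q9  q10 
   q11   q15  q16 
   q12   q17  q18 
   q13   q11  q12 
 * q14   q13  q14 
   q15    q3   q4 
   q16    q5   q6 
   q17   q15  q16 
   q18   q17  q18 
(> = start, * = accepting)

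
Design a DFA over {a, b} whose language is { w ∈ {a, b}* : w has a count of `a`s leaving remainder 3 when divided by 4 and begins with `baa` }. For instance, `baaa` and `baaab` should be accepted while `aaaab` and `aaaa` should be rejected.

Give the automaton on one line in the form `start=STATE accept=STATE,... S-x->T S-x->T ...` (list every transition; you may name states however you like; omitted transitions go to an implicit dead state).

start=q0 accept=q5 q0-a->q1 q0-b->q2 q1-a->q1 q1-b->q1 q2-a->q3 q2-b->q1 q3-a->q4 q3-b->q1 q4-a->q5 q4-b->q4 q5-a->q6 q5-b->q5 q6-a->q7 q6-b->q6 q7-a->q4 q7-b->q7

Run two small machines in parallel and take their product. The first has 4 states tracking the count of `a`s modulo 4; the second has 5 states tracking whether the input so far still matches the prefix `baa`. A product state is a pair (one from each), accepting exactly when both do. After merging equivalent states the machine shrinks.
With 8 states:
        a   b  
>  q0   q1  q2 
   q1   q1  q1 
   q2   q3  q1 
   q3   q4  q1 
   q4   q5  q4 
 * q5   q6  q5 
   q6   q7  q6 
   q7   q4  q7 
(> = start, * = accepting)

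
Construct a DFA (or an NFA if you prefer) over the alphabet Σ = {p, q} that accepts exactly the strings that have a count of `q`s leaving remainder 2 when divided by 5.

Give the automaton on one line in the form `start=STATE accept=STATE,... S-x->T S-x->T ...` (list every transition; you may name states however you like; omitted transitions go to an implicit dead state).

The only thing that matters is how many `q`s have appeared, reduced mod 5. Use one state per residue: S0 for 0, …, S4 for 4. Reading `q` moves to the next residue; anything else stays put. S2 is accepting.
With 5 states:
        p   q  
>  S0   S0  S1 
   S1   S1  S2 
 * S2   S2  S3 
   S3   S3  S4 
   S4   S4  S0 
(> = start, * = accepting)

start=S0 accept=S2 S0-p->S0 S0-q->S1 S1-p->S1 S1-q->S2 S2-p->S2 S2-q->S3 S3-p->S3 S3-q->S4 S4-p->S4 S4-q->S0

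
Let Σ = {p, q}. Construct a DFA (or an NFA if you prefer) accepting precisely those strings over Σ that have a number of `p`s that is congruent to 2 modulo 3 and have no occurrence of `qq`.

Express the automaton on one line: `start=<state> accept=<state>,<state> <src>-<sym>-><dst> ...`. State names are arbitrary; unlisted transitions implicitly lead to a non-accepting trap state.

start=A accept=D,G A-p->B A-q->C B-p->D B-q->E C-p->B C-q->F D-p->A D-q->G E-p->D E-q->F F-p->F F-q->F G-p->A G-q->F

Build one automaton per condition and run them in lockstep. One (3 states) tracks the count of `p`s modulo 3; the other (3 states) tracks partial matches of the forbidden pattern `qq`. Each combined state is a pair, one component from each; accept when both components accept. After merging equivalent states the machine shrinks.
A 7-state machine:
       p  q 
>  A   B  C 
   B   D  E 
   C   B  F 
 * D   A  G 
   E   D  F 
   F   F  F 
 * G   A  F 
(> = start, * = accepting)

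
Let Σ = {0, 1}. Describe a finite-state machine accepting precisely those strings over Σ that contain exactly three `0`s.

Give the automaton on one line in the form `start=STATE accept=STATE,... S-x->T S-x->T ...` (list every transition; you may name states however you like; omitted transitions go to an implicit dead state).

start=q0 accept=q3 q0-0->q1 q0-1->q0 q1-0->q2 q1-1->q1 q2-0->q3 q2-1->q2 q3-0->q4 q3-1->q3 q4-0->q4 q4-1->q4

Count `0`s, saturating at 4: states q0 through q3 mean 0 through 3 `0`s seen; q4 means more than 3. Each `0` increments (capped at q4); other symbols loop. Accept from {q3}.
A 5-state machine:
        0   1  
>  q0   q1  q0 
   q1   q2  q1 
   q2   q3  q2 
 * q3   q4  q3 
   q4   q4  q4 
(> = start, * = accepting)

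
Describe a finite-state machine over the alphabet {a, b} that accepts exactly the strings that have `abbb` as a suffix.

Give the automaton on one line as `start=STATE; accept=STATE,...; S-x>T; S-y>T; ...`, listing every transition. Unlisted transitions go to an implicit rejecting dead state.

Remember how much of `abbb` the current input suffix matches. State S0 means no match yet; S1 means the last symbol is `a`; S2 means the last 2 symbols are `ab`; S3 means the last 3 symbols are `abb`; S4 means the last 4 symbols are `abbb`. Only S4 accepts. On a mismatch, fall back to the longest proper suffix that is still a prefix of `abbb`.
With 5 states:
        a   b  
>  S0   S1  S0 
   S1   S1  S2 
   S2   S1  S3 
   S3   S1  S4 
 * S4   S1  S0 
(> = start, * = accepting)

start=S0; accept=S4; S0-a>S1; S0-b>S0; S1-a>S1; S1-b>S2; S2-a>S1; S2-b>S3; S3-a>S1; S3-b>S4; S4-a>S1; S4-b>S0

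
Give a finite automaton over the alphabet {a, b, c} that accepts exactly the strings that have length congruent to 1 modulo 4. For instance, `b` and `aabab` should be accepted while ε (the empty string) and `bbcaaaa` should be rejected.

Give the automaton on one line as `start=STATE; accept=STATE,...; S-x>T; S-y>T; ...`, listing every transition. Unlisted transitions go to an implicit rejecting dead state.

Count input length modulo 4: every symbol advances one step around the cycle s0 → s1 → s2 → s3 → s0. Accept at s1.
4 states suffice.
        a   b   c  
>  s0   s1  s1  s1 
 * s1   s2  s2  s2 
   s2   s3  s3  s3 
   s3   s0  s0  s0 
(> = start, * = accepting)

start=s0; accept=s1; s0-a>s1; s0-b>s1; s0-c>s1; s1-a>s2; s1-b>s2; s1-c>s2; s2-a>s3; s2-b>s3; s2-c>s3; s3-a>s0; s3-b>s0; s3-c>s0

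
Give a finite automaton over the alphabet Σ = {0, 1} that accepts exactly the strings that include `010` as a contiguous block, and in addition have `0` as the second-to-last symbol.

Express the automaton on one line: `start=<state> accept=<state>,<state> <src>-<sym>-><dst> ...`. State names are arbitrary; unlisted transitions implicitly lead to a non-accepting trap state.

Handle the two conditions separately and then intersect. The first has 4 states tracking whether and how much of `010` has been seen; the second has 7 states tracking the last 2 symbols read. A product state is a pair (one from each), accepting exactly when both do. Equivalent product states are then merged.
A 7-state machine:
        0   1  
>  S0   S1  S0 
   S1   S1  S2 
   S2   S3  S0 
   S3   S4  S5 
 * S4   S4  S5 
 * S5   S3  S6 
   S6   S3  S6 
(> = start, * = accepting)

start=S0 accept=S4,S5 S0-0->S1 S0-1->S0 S1-0->S1 S1-1->S2 S2-0->S3 S2-1->S0 S3-0->S4 S3-1->S5 S4-0->S4 S4-1->S5 S5-0->S3 S5-1->S6 S6-0->S3 S6-1->S6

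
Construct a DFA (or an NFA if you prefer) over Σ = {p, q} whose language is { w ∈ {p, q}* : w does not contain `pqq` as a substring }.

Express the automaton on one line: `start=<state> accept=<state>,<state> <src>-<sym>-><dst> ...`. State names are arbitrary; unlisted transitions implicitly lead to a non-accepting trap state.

start=s0 accept=s0,s1,s2 s0-p->s1 s0-q->s0 s1-p->s1 s1-q->s2 s2-p->s1 s2-q->s3 s3-p->s3 s3-q->s3

Track partial matches of the forbidden pattern `pqq`. State s3 is a dead state reached once `pqq` has occurred; every other state accepts. s0 means no part of `pqq` is currently matched.
        p   q  
>* s0   s1  s0 
 * s1   s1  s2 
 * s2   s1  s3 
   s3   s3  s3 
(> = start, * = accepting)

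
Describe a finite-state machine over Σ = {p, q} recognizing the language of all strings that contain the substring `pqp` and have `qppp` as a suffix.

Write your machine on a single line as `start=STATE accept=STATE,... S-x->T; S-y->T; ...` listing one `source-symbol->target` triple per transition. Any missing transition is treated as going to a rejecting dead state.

Build one automaton per condition and run them in lockstep. One (4 states) tracks whether and how much of `pqp` has been seen; the other (5 states) tracks how much of the suffix `qppp` has currently been matched. Each combined state is a pair, one component from each; accept when both components accept.
12 states suffice.
          p    q  
>  s0     s1   s2 
   s1     s1   s3 
   s2     s4   s2 
   s3     s5   s2 
   s4     s6   s3 
   s5     s7   s8 
   s6     s9   s3 
   s7    s10   s8 
   s8     s5   s8 
   s9     s1   s3 
 * s10   s11   s8 
   s11   s11   s8 
(> = start, * = accepting)

start=s0; accept=s10; s0-p->s1; s0-q->s2; s1-p->s1; s1-q->s3; s2-p->s4; s2-q->s2; s3-p->s5; s3-q->s2; s4-p->s6; s4-q->s3; s5-p->s7; s5-q->s8; s6-p->s9; s6-q->s3; s7-p->s10; s7-q->s8; s8-p->s5; s8-q->s8; s9-p->s1; s9-q->s3; s10-p->s11; s10-q->s8; s11-p->s11; s11-q->s8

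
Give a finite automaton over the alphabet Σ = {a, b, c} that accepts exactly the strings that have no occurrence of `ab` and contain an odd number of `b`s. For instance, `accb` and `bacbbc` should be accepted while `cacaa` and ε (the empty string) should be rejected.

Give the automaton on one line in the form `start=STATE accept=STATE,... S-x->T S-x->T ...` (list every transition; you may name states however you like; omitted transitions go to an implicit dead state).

Run two small machines in parallel and take their product. The first has 3 states tracking partial matches of the forbidden pattern `ab`; the second has 2 states tracking the count of `b`s modulo 2. A product state is a pair (one from each), accepting exactly when both do. Minimizing collapses redundant product states.
A 5-state machine:
        a   b   c  
>  q0   q1  q2  q0 
   q1   q1  q3  q0 
 * q2   q4  q0  q2 
   q3   q3  q3  q3 
 * q4   q4  q3  q2 
(> = start, * = accepting)

start=q0 accept=q2,q4 q0-a->q1 q0-b->q2 q0-c->q0 q1-a->q1 q1-b->q3 q1-c->q0 q2-a->q4 q2-b->q0 q2-c->q2 q3-a->q3 q3-b->q3 q3-c->q3 q4-a->q4 q4-b->q3 q4-c->q2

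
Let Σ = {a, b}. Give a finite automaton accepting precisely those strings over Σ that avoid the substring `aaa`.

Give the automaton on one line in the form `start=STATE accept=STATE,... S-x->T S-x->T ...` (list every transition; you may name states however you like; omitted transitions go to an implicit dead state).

start=q0 accept=q0,q1,q2 q0-a->q1 q0-b->q0 q1-a->q2 q1-b->q0 q2-a->q3 q2-b->q0 q3-a->q3 q3-b->q3

This is the complement of 'contains `aaa`'. Use the same substring-matching states — q0 through q3 holding how much of `aaa` has just been matched — but flip the accepting set: everything except the trap q3 accepts.
With 4 states:
        a   b  
>* q0   q1  q0 
 * q1   q2  q0 
 * q2   q3  q0 
   q3   q3  q3 
(> = start, * = accepting)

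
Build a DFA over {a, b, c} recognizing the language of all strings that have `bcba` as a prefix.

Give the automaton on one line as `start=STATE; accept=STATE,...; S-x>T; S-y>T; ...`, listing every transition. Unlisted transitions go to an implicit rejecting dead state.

start=s0; accept=s4; s0-a>s5; s0-b>s1; s0-c>s5; s1-a>s5; s1-b>s5; s1-c>s2; s2-a>s5; s2-b>s3; s2-c>s5; s3-a>s4; s3-b>s5; s3-c>s5; s4-a>s4; s4-b>s4; s4-c>s4; s5-a>s5; s5-b>s5; s5-c>s5

Walk along `bcba` while the input agrees: from s0 take `b` to s1, and so on. Any deviation drops to the rejecting sink s5. Once s4 is reached the prefix is confirmed and every continuation is accepted.
With 6 states:
        a   b   c  
>  s0   s5  s1  s5 
   s1   s5  s5  s2 
   s2   s5  s3  s5 
   s3   s4  s5  s5 
 * s4   s4  s4  s4 
   s5   s5  s5  s5 
(> = start, * = accepting)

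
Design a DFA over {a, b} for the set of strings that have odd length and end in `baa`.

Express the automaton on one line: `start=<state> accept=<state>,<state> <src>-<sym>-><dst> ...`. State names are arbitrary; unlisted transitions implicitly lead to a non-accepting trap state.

start=S0 accept=S4 S0-a->S1 S0-b->S2 S1-a->S0 S1-b->S0 S2-a->S3 S2-b->S0 S3-a->S4 S3-b->S2 S4-a->S0 S4-b->S0

Handle the two conditions separately and then intersect. One (2 states) tracks the input length modulo 2; the other (4 states) tracks how much of the suffix `baa` has currently been matched. Each combined state is a pair, one component from each; accept when both components accept. Minimizing collapses redundant product states.
5 states suffice.
        a   b  
>  S0   S1  S2 
   S1   S0  S0 
   S2   S3  S0 
   S3   S4  S2 
 * S4   S0  S0 
(> = start, * = accepting)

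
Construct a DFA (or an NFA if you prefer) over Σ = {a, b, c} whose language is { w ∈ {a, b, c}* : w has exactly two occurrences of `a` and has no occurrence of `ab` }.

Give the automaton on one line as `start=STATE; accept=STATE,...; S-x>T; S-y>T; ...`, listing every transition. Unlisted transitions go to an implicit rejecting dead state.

Handle the two conditions separately and then intersect. The first has 4 states tracking the count of `a`s, saturating at 3; the second has 3 states tracking partial matches of the forbidden pattern `ab`. A product state is a pair (one from each), accepting exactly when both do. Minimizing collapses redundant product states.
With 6 states:
        a   b   c  
>  s0   s1  s0  s0 
   s1   s2  s3  s4 
 * s2   s3  s3  s5 
   s3   s3  s3  s3 
   s4   s2  s4  s4 
 * s5   s3  s5  s5 
(> = start, * = accepting)

start=s0; accept=s2,s5; s0-a>s1; s0-b>s0; s0-c>s0; s1-a>s2; s1-b>s3; s1-c>s4; s2-a>s3; s2-b>s3; s2-c>s5; s3-a>s3; s3-b>s3; s3-c>s3; s4-a>s2; s4-b>s4; s4-c>s4; s5-a>s3; s5-b>s5; s5-c>s5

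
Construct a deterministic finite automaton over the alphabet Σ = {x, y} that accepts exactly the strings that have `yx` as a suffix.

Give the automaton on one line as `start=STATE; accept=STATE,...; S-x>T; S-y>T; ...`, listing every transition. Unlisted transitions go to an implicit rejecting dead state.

Let each state record the length of the longest suffix of the input read so far that is also a prefix of `yx`. B means the last symbol is `y`; C means the last 2 symbols are `yx`. Accept only at C, where the string currently ends in `yx`.
With 3 states:
       x  y 
>  A   A  B 
   B   C  B 
 * C   A  B 
(> = start, * = accepting)

start=A; accept=C; A-x>A; A-y>B; B-x>C; B-y>B; C-x>A; C-y>B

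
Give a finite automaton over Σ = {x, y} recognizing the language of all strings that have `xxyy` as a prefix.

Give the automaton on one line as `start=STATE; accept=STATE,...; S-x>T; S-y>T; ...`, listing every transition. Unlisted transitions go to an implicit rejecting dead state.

Check the first 4 symbols one by one: s0 through s3 record how many have matched `xxyy` so far; any wrong symbol goes to the dead state s5. After all 4 match we enter the accepting sink s4.
A 6-state machine:
        x   y  
>  s0   s1  s5 
   s1   s2  s5 
   s2   s5  s3 
   s3   s5  s4 
 * s4   s4  s4 
   s5   s5  s5 
(> = start, * = accepting)

start=s0; accept=s4; s0-x>s1; s0-y>s5; s1-x>s2; s1-y>s5; s2-x>s5; s2-y>s3; s3-x>s5; s3-y>s4; s4-x>s4; s4-y>s4; s5-x>s5; s5-y>s5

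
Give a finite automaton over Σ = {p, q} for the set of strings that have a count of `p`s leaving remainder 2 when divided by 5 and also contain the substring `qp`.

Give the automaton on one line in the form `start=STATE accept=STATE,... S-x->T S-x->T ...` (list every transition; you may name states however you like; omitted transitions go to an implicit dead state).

start=A accept=H A-p->B A-q->C B-p->D B-q->E C-p->E C-q->C D-p->F D-q->G E-p->H E-q->E F-p->I F-q->J G-p->J G-q->G H-p->J H-q->H I-p->A I-q->K J-p->K J-q->J K-p->C K-q->K

Build one automaton per condition and run them in lockstep. The first has 5 states tracking the count of `p`s modulo 5; the second has 3 states tracking whether and how much of `qp` has been seen. A product state is a pair (one from each), accepting exactly when both do. Minimizing collapses redundant product states.
An 11-state machine:
       p  q 
>  A   B  C 
   B   D  E 
   C   E  C 
   D   F  G 
   E   H  E 
   F   I  J 
   G   J  G 
 * H   J  H 
   I   A  K 
   J   K  J 
   K   C  K 
(> = start, * = accepting)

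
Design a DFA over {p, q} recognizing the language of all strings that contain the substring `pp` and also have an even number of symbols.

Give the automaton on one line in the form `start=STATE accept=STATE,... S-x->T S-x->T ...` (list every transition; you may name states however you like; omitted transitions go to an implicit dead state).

start=s0 accept=s3 s0-p->s1 s0-q->s2 s1-p->s3 s1-q->s0 s2-p->s4 s2-q->s0 s3-p->s5 s3-q->s5 s4-p->s5 s4-q->s2 s5-p->s3 s5-q->s3

Build one automaton per condition and run them in lockstep. One (3 states) tracks whether and how much of `pp` has been seen; the other (2 states) tracks the input length modulo 2. Each combined state is a pair, one component from each; accept when both components accept.
A 6-state machine:
        p   q  
>  s0   s1  s2 
   s1   s3  s0 
   s2   s4  s0 
 * s3   s5  s5 
   s4   s5  s2 
   s5   s3  s3 
(> = start, * = accepting)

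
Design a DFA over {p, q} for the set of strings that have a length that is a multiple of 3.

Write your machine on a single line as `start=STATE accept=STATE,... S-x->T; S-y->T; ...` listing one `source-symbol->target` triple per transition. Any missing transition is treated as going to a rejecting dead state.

start=S0; accept=S0; S0-p->S1; S0-q->S1; S1-p->S2; S1-q->S2; S2-p->S0; S2-q->S0

Only the length mod 3 matters, so use a 3-cycle: from any state, every input symbol moves to the next state, wrapping S2 back to S0. Mark S0 accepting.
        p   q  
>* S0   S1  S1 
   S1   S2  S2 
   S2   S0  S0 
(> = start, * = accepting)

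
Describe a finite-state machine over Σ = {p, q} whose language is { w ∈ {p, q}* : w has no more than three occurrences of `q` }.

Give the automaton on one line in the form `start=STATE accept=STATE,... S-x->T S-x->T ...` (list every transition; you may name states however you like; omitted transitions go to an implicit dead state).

start=s0 accept=s0,s1,s2,s3 s0-p->s0 s0-q->s1 s1-p->s1 s1-q->s2 s2-p->s2 s2-q->s3 s3-p->s3 s3-q->s4 s4-p->s4 s4-q->s4

Only the number of `q`s matters, and only up to 4. Make a chain s0 → s1 → s2 → s3 → s4 advanced by each `q` (with s4 absorbing); every other symbol self-loops. The accepting set is {s0, s1, s2, s3}.
A 5-state machine:
        p   q  
>* s0   s0  s1 
 * s1   s1  s2 
 * s2   s2  s3 
 * s3   s3  s4 
   s4   s4  s4 
(> = start, * = accepting)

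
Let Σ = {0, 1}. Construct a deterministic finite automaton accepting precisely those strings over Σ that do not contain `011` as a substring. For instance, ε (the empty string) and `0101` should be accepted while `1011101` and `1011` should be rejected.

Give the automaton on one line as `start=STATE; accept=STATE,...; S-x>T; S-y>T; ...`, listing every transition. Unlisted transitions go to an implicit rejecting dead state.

This is the complement of 'contains `011`'. Use the same substring-matching states — A through D holding how much of `011` has just been matched — but flip the accepting set: everything except the trap D accepts.
A 4-state machine:
       0  1 
>* A   B  A 
 * B   B  C 
 * C   B  D 
   D   D  D 
(> = start, * = accepting)

start=A; accept=A,B,C; A-0>B; A-1>A; B-0>B; B-1>C; C-0>B; C-1>D; D-0>D; D-1>D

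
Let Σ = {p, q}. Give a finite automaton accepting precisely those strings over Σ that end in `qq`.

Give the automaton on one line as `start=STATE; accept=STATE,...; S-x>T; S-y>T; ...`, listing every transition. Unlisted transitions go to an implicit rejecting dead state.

Let each state record the length of the longest suffix of the input read so far that is also a prefix of `qq`. B means the last symbol is `q`; C means the last 2 symbols are `qq`. Accept only at C, where the string currently ends in `qq`.
3 states suffice.
       p  q 
>  A   A  B 
   B   A  C 
 * C   A  C 
(> = start, * = accepting)

start=A; accept=C; A-p>A; A-q>B; B-p>A; B-q>C; C-p>A; C-q>C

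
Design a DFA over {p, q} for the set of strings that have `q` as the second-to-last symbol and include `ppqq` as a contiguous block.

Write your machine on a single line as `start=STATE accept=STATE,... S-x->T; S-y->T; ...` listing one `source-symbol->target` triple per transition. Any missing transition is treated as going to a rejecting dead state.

start=A; accept=E,F; A-p->B; A-q->A; B-p->C; B-q->A; C-p->C; C-q->D; D-p->B; D-q->E; E-p->F; E-q->E; F-p->G; F-q->H; G-p->G; G-q->H; H-p->F; H-q->E

Handle the two conditions separately and then intersect. One (7 states) tracks the last 2 symbols read; the other (5 states) tracks whether and how much of `ppqq` has been seen. Each combined state is a pair, one component from each; accept when both components accept. After merging equivalent states the machine shrinks.
8 states suffice.
       p  q 
>  A   B  A 
   B   C  A 
   C   C  D 
   D   B  E 
 * E   F  E 
 * F   G  H 
   G   G  H 
   H   F  E 
(> = start, * = accepting)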